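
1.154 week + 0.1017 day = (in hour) 196.3. Check: 1 week = 604800 s, so 1.154 week = 1.154 * 604800 = 697939.2 s. 1 day = 86400 s, so 0.1017 day = 0.1017 * 86400 = 8786.88 s. Sum: 697939.2 + 8786.88 = 706726.08 s. 1 hour = 3600 s, so 706726.08 s = 706726.08 / 3600 = 196.3128 hour ≈ 196.3 hour (4 s.f.).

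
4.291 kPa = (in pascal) 1 kPa = 1000 Pa, so 4.291 kPa = 4.291 * 1000 = 4291 Pa. 4291 Pa = 4291 pascal. Final answer: 4291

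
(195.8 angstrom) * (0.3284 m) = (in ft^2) 1 angstrom = 1e-10 m, so 195.8 angstrom = 195.8 * 1e-10 = 1.958e-08 m. 0.3284 m is already in m. Combine: 1.958e-08 m * 0.3284 m = 6.430072e-09 m^2. 1 ft^2 = 0.09290304 m^2, so 6.430072e-09 m^2 = 6.430072e-09 / 0.09290304 = 6.9212719e-08 ft^2 ≈ 6.921e-08 ft^2 (4 s.f.). Final answer: 6.921e-08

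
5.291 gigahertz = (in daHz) 5.291e+08. Check: 1 gigahertz = 1e+09 Hz, so 5.291 gigahertz = 5.291 * 1e+09 = 5.291e+09 Hz. 1 daHz = 10 Hz, so 5.291e+09 Hz = 5.291e+09 / 10 = 5.291e+08 daHz.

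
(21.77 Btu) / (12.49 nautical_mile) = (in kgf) 1 Btu = 1055.0559 J, so 21.77 Btu = 21.77 * 1055.0559 = 22968.566 J. 1 nautical_mile = 1852 m, so 12.49 nautical_mile = 12.49 * 1852 = 23131.48 m. Combine: 22968.566 J / 23131.48 m = 0.99295704 N. 1 kgf = 9.80665 N, so 0.99295704 N = 0.99295704 / 9.80665 = 0.10125344 kgf ≈ 0.1013 kgf (4 s.f.). Final answer: 0.1013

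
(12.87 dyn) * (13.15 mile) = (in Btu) 1 dyn = 1e-05 N, so 12.87 dyn = 12.87 * 1e-05 = 0.0001287 N. 1 mile = 1609.344 m, so 13.15 mile = 13.15 * 1609.344 = 21162.874 m. Combine: 0.0001287 N * 21162.874 m = 2.7236618 J. 1 Btu = 1055.0559 J, so 2.7236618 J = 2.7236618 / 1055.0559 = 0.0025815333 Btu ≈ 0.002582 Btu (4 s.f.). Final answer: 0.002582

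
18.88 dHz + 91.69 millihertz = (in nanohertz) 1 dHz = 0.1 Hz, so 18.88 dHz = 18.88 * 0.1 = 1.888 Hz. 1 millihertz = 0.001 Hz, so 91.69 millihertz = 91.69 * 0.001 = 0.09169 Hz. Sum: 1.888 + 0.09169 = 1.97969 Hz. 1 nanohertz = 1e-09 Hz, so 1.97969 Hz = 1.97969 / 1e-09 = 1.97969e+09 nanohertz ≈ 1.98e+09 nanohertz (4 s.f.). Final answer: 1.98e+09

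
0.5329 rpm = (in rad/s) 1 rpm = 0.10471976 rad/s, so 0.5329 rpm = 0.5329 * 0.10471976 = 0.055805158 rad/s. Result: 0.055805158 rad/s ≈ 0.05581 rad/s (4 s.f.). Final answer: 0.05581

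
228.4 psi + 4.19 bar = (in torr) 1 psi = 6894.7573 Pa, so 228.4 psi = 228.4 * 6894.7573 = 1574762.6 Pa. 1 bar = 100000 Pa, so 4.19 bar = 4.19 * 100000 = 419000 Pa. Sum: 1574762.6 + 419000 = 1993762.6 Pa. 1 torr = 133.32237 Pa, so 1993762.6 Pa = 1993762.6 / 133.32237 = 14954.449 torr ≈ 1.495e+04 torr (4 s.f.). Final answer: 1.495e+04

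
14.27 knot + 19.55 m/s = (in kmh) 1 knot = 0.51444444 m/s, so 14.27 knot = 14.27 * 0.51444444 = 7.3411222 m/s. 19.55 m/s is already in m/s. Sum: 7.3411222 + 19.55 = 26.891122 m/s. 1 kmh = 0.27777778 m/s, so 26.891122 m/s = 26.891122 / 0.27777778 = 96.80804 kmh ≈ 96.81 kmh (4 s.f.). Final answer: 96.81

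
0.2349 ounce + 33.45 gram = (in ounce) 1 ounce = 0.028349523 kg, so 0.2349 ounce = 0.2349 * 0.028349523 = 0.006659303 kg. 1 gram = 0.001 kg, so 33.45 gram = 33.45 * 0.001 = 0.03345 kg. Sum: 0.006659303 + 0.03345 = 0.040109303 kg. 1 ounce = 0.028349523 kg, so 0.040109303 kg = 0.040109303 / 0.028349523 = 1.414814 ounce ≈ 1.415 ounce (4 s.f.). Final answer: 1.415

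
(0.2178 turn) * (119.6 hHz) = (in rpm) 1.563e+05. Check: 1 turn = 6.2831853 rad, so 0.2178 turn = 0.2178 * 6.2831853 = 1.3684778 rad. 1 hHz = 100 Hz, so 119.6 hHz = 119.6 * 100 = 11960 Hz. Combine: 1.3684778 rad * 11960 Hz = 16366.994 rad/s. 1 rpm = 0.10471976 rad/s, so 16366.994 rad/s = 16366.994 / 0.10471976 = 156293.28 rpm ≈ 1.563e+05 rpm (4 s.f.).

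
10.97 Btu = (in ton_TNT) 1 Btu = 1055.0559 J, so 10.97 Btu = 10.97 * 1055.0559 = 11573.963 J. 1 ton_TNT = 4.184e+09 J, so 11573.963 J = 11573.963 / 4.184e+09 = 2.7662435e-06 ton_TNT ≈ 2.766e-06 ton_TNT (4 s.f.). Final answer: 2.766e-06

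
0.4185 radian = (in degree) 23.98. Check: 0.4185 radian = 0.4185 rad. 1 degree = 0.017453293 rad, so 0.4185 rad = 0.4185 / 0.017453293 = 23.978284 degree ≈ 23.98 degree (4 s.f.).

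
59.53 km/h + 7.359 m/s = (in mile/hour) 1 km/h = 0.27777778 m/s, so 59.53 km/h = 59.53 * 0.27777778 = 16.536111 m/s. 7.359 m/s is already in m/s. Sum: 16.536111 + 7.359 = 23.895111 m/s. 1 mile/hour = 0.44704 m/s, so 23.895111 m/s = 23.895111 / 0.44704 = 53.451841 mile/hour ≈ 53.45 mile/hour (4 s.f.). Final answer: 53.45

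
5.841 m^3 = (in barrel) 1 barrel = 0.15898729 m^3, so 5.841 m^3 = 5.841 / 0.15898729 = 36.738785 barrel ≈ 36.74 barrel (4 s.f.). Final answer: 36.74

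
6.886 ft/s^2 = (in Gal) 1 ft/s^2 = 0.3048 m/s^2, so 6.886 ft/s^2 = 6.886 * 0.3048 = 2.0988528 m/s^2. 1 Gal = 0.01 m/s^2, so 2.0988528 m/s^2 = 2.0988528 / 0.01 = 209.88528 Gal ≈ 209.9 Gal (4 s.f.). Final answer: 209.9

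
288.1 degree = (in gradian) 1 degree = 0.017453293 rad, so 288.1 degree = 288.1 * 0.017453293 = 5.0282936 rad. 1 gradian = 0.015707963 rad, so 5.0282936 rad = 5.0282936 / 0.015707963 = 320.11111 gradian ≈ 320.1 gradian (4 s.f.). Final answer: 320.1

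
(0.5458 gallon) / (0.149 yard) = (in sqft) 1 gallon = 0.0037854118 m^3, so 0.5458 gallon = 0.5458 * 0.0037854118 = 0.0020660778 m^3. 1 yard = 0.9144 m, so 0.149 yard = 0.149 * 0.9144 = 0.1362456 m. Combine: 0.0020660778 m^3 / 0.1362456 m = 0.015164363 m^2. 1 sqft = 0.09290304 m^2, so 0.015164363 m^2 = 0.015164363 / 0.09290304 = 0.16322785 sqft ≈ 0.1632 sqft (4 s.f.). Final answer: 0.1632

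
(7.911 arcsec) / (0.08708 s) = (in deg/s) 0.02524. Check: 1 arcsec = 4.8481368e-06 rad, so 7.911 arcsec = 7.911 * 4.8481368e-06 = 3.835361e-05 rad. 0.08708 s is already in s. Combine: 3.835361e-05 rad / 0.08708 s = 0.00044044109 rad/s. 1 deg/s = 0.017453293 rad/s, so 0.00044044109 rad/s = 0.00044044109 / 0.017453293 = 0.025235416 deg/s ≈ 0.02524 deg/s (4 s.f.).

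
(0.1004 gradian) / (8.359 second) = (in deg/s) 1 gradian = 0.015707963 rad, so 0.1004 gradian = 0.1004 * 0.015707963 = 0.0015770795 rad. 8.359 second = 8.359 s. Combine: 0.0015770795 rad / 8.359 s = 0.00018866844 rad/s. 1 deg/s = 0.017453293 rad/s, so 0.00018866844 rad/s = 0.00018866844 / 0.017453293 = 0.010809905 deg/s ≈ 0.01081 deg/s (4 s.f.). Final answer: 0.01081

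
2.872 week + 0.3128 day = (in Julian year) 0.0559. Check: 1 week = 604800 s, so 2.872 week = 2.872 * 604800 = 1736985.6 s. 1 day = 86400 s, so 0.3128 day = 0.3128 * 86400 = 27025.92 s. Sum: 1736985.6 + 27025.92 = 1764011.5 s. 1 Julian year = 31557600 s, so 1764011.5 s = 1764011.5 / 31557600 = 0.055898152 Julian year ≈ 0.0559 Julian year (4 s.f.).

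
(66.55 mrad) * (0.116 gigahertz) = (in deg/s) 1 mrad = 0.001 rad, so 66.55 mrad = 66.55 * 0.001 = 0.06655 rad. 1 gigahertz = 1e+09 Hz, so 0.116 gigahertz = 0.116 * 1e+09 = 1.16e+08 Hz. Combine: 0.06655 rad * 1.16e+08 Hz = 7719800 rad/s. 1 deg/s = 0.017453293 rad/s, so 7719800 rad/s = 7719800 / 0.017453293 = 4.4231196e+08 deg/s ≈ 4.423e+08 deg/s (4 s.f.). Final answer: 4.423e+08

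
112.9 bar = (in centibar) 1 bar = 100000 Pa, so 112.9 bar = 112.9 * 100000 = 11290000 Pa. 1 centibar = 1000 Pa, so 11290000 Pa = 11290000 / 1000 = 11290 centibar ≈ 1.129e+04 centibar (4 s.f.). Final answer: 1.129e+04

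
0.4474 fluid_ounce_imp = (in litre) 1 fluid_ounce_imp = 2.8413063e-05 m^3, so 0.4474 fluid_ounce_imp = 0.4474 * 2.8413063e-05 = 1.2712004e-05 m^3. 1 litre = 0.001 m^3, so 1.2712004e-05 m^3 = 1.2712004e-05 / 0.001 = 0.012712004 litre ≈ 0.01271 litre (4 s.f.). Final answer: 0.01271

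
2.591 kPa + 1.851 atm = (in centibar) 190.1. Check: 1 kPa = 1000 Pa, so 2.591 kPa = 2.591 * 1000 = 2591 Pa. 1 atm = 101325 Pa, so 1.851 atm = 1.851 * 101325 = 187552.58 Pa. Sum: 2591 + 187552.58 = 190143.58 Pa. 1 centibar = 1000 Pa, so 190143.58 Pa = 190143.58 / 1000 = 190.14357 centibar ≈ 190.1 centibar (4 s.f.).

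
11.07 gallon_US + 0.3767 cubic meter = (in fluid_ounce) 1 gallon_US = 0.0037854118 m^3, so 11.07 gallon_US = 11.07 * 0.0037854118 = 0.041904508 m^3. 0.3767 cubic meter = 0.3767 m^3. Sum: 0.041904508 + 0.3767 = 0.41860451 m^3. 1 fluid_ounce = 2.957353e-05 m^3, so 0.41860451 m^3 = 0.41860451 / 2.957353e-05 = 14154.702 fluid_ounce ≈ 1.415e+04 fluid_ounce (4 s.f.). Final answer: 1.415e+04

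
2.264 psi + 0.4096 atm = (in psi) 1 psi = 6894.7573 Pa, so 2.264 psi = 2.264 * 6894.7573 = 15609.731 Pa. 1 atm = 101325 Pa, so 0.4096 atm = 0.4096 * 101325 = 41502.72 Pa. Sum: 15609.731 + 41502.72 = 57112.451 Pa. 1 psi = 6894.7573 Pa, so 57112.451 Pa = 57112.451 / 6894.7573 = 8.2834606 psi ≈ 8.283 psi (4 s.f.). Final answer: 8.283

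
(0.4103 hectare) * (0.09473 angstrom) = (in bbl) 1 hectare = 10000 m^2, so 0.4103 hectare = 0.4103 * 10000 = 4103 m^2. 1 angstrom = 1e-10 m, so 0.09473 angstrom = 0.09473 * 1e-10 = 9.473e-12 m. Combine: 4103 m^2 * 9.473e-12 m = 3.8867719e-08 m^3. 1 bbl = 0.15898729 m^3, so 3.8867719e-08 m^3 = 3.8867719e-08 / 0.15898729 = 2.444706e-07 bbl ≈ 2.445e-07 bbl (4 s.f.). Final answer: 2.445e-07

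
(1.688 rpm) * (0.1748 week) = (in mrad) 1.869e+07. Check: 1 rpm = 0.10471976 rad/s, so 1.688 rpm = 1.688 * 0.10471976 = 0.17676695 rad/s. 1 week = 604800 s, so 0.1748 week = 0.1748 * 604800 = 105719.04 s. Combine: 0.17676695 rad/s * 105719.04 s = 18687.632 rad. 1 mrad = 0.001 rad, so 18687.632 rad = 18687.632 / 0.001 = 18687632 mrad ≈ 1.869e+07 mrad (4 s.f.).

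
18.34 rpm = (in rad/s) 1.921. Check: 1 rpm = 0.10471976 rad/s, so 18.34 rpm = 18.34 * 0.10471976 = 1.9205603 rad/s. Result: 1.9205603 rad/s ≈ 1.921 rad/s (4 s.f.).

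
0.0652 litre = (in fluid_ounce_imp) 1 litre = 0.001 m^3, so 0.0652 litre = 0.0652 * 0.001 = 6.52e-05 m^3. 1 fluid_ounce_imp = 2.8413063e-05 m^3, so 6.52e-05 m^3 = 6.52e-05 / 2.8413063e-05 = 2.2947192 fluid_ounce_imp ≈ 2.295 fluid_ounce_imp (4 s.f.). Final answer: 2.295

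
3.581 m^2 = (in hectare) 0.0003581. Check: 1 hectare = 10000 m^2, so 3.581 m^2 = 3.581 / 10000 = 0.0003581 hectare.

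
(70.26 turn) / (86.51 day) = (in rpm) 1 turn = 6.2831853 rad, so 70.26 turn = 70.26 * 6.2831853 = 441.4566 rad. 1 day = 86400 s, so 86.51 day = 86.51 * 86400 = 7474464 s. Combine: 441.4566 rad / 7474464 s = 5.9061974e-05 rad/s. 1 rpm = 0.10471976 rad/s, so 5.9061974e-05 rad/s = 5.9061974e-05 / 0.10471976 = 0.00056400031 rpm ≈ 0.000564 rpm (4 s.f.). Final answer: 0.000564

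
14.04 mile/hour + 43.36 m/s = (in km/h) 178.7. Check: 1 mile/hour = 0.44704 m/s, so 14.04 mile/hour = 14.04 * 0.44704 = 6.2764416 m/s. 43.36 m/s is already in m/s. Sum: 6.2764416 + 43.36 = 49.636442 m/s. 1 km/h = 0.27777778 m/s, so 49.636442 m/s = 49.636442 / 0.27777778 = 178.69119 km/h ≈ 178.7 km/h (4 s.f.).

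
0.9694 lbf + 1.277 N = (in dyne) 5.589e+05. Check: 1 lbf = 4.4482216 N, so 0.9694 lbf = 0.9694 * 4.4482216 = 4.312106 N. 1.277 N is already in N. Sum: 4.312106 + 1.277 = 5.589106 N. 1 dyne = 1e-05 N, so 5.589106 N = 5.589106 / 1e-05 = 558910.6 dyne ≈ 5.589e+05 dyne (4 s.f.).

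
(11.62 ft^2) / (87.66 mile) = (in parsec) 1 ft^2 = 0.09290304 m^2, so 11.62 ft^2 = 11.62 * 0.09290304 = 1.0795333 m^2. 1 mile = 1609.344 m, so 87.66 mile = 87.66 * 1609.344 = 141075.1 m. Combine: 1.0795333 m^2 / 141075.1 m = 7.6521892e-06 m. 1 parsec = 3.0856776e+16 m, so 7.6521892e-06 m = 7.6521892e-06 / 3.0856776e+16 = 2.4799056e-22 parsec ≈ 2.48e-22 parsec (4 s.f.). Final answer: 2.48e-22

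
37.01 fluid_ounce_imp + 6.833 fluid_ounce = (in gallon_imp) 1 fluid_ounce_imp = 2.8413063e-05 m^3, so 37.01 fluid_ounce_imp = 37.01 * 2.8413063e-05 = 0.0010515674 m^3. 1 fluid_ounce = 2.957353e-05 m^3, so 6.833 fluid_ounce = 6.833 * 2.957353e-05 = 0.00020207593 m^3. Sum: 0.0010515674 + 0.00020207593 = 0.0012536434 m^3. 1 gallon_imp = 0.00454609 m^3, so 0.0012536434 m^3 = 0.0012536434 / 0.00454609 = 0.27576299 gallon_imp ≈ 0.2758 gallon_imp (4 s.f.). Final answer: 0.2758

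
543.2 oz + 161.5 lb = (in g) 8.865e+04. Check: 1 oz = 0.028349523 kg, so 543.2 oz = 543.2 * 0.028349523 = 15.399461 kg. 1 lb = 0.45359237 kg, so 161.5 lb = 161.5 * 0.45359237 = 73.255168 kg. Sum: 15.399461 + 73.255168 = 88.654629 kg. 1 g = 0.001 kg, so 88.654629 kg = 88.654629 / 0.001 = 88654.629 g ≈ 8.865e+04 g (4 s.f.).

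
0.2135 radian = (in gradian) 0.2135 radian = 0.2135 rad. 1 gradian = 0.015707963 rad, so 0.2135 rad = 0.2135 / 0.015707963 = 13.591832 gradian ≈ 13.59 gradian (4 s.f.). Final answer: 13.59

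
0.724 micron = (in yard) 7.918e-07. Check: 1 micron = 1e-06 m, so 0.724 micron = 0.724 * 1e-06 = 7.24e-07 m. 1 yard = 0.9144 m, so 7.24e-07 m = 7.24e-07 / 0.9144 = 7.9177603e-07 yard ≈ 7.918e-07 yard (4 s.f.).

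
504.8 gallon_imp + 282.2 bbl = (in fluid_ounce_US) 1 gallon_imp = 0.00454609 m^3, so 504.8 gallon_imp = 504.8 * 0.00454609 = 2.2948662 m^3. 1 bbl = 0.15898729 m^3, so 282.2 bbl = 282.2 * 0.15898729 = 44.866215 m^3. Sum: 2.2948662 + 44.866215 = 47.161081 m^3. 1 fluid_ounce_US = 2.957353e-05 m^3, so 47.161081 m^3 = 47.161081 / 2.957353e-05 = 1594705.9 fluid_ounce_US ≈ 1.595e+06 fluid_ounce_US (4 s.f.). Final answer: 1.595e+06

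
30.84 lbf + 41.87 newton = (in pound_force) 1 lbf = 4.4482216 N, so 30.84 lbf = 30.84 * 4.4482216 = 137.18315 N. 41.87 newton = 41.87 N. Sum: 137.18315 + 41.87 = 179.05315 N. 1 pound_force = 4.4482216 N, so 179.05315 N = 179.05315 / 4.4482216 = 40.25275 pound_force ≈ 40.25 pound_force (4 s.f.). Final answer: 40.25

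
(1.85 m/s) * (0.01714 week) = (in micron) 1.85 m/s is already in m/s. 1 week = 604800 s, so 0.01714 week = 0.01714 * 604800 = 10366.272 s. Combine: 1.85 m/s * 10366.272 s = 19177.603 m. 1 micron = 1e-06 m, so 19177.603 m = 19177.603 / 1e-06 = 1.9177603e+10 micron ≈ 1.918e+10 micron (4 s.f.). Final answer: 1.918e+10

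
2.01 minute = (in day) 0.001396. Check: 1 minute = 60 s, so 2.01 minute = 2.01 * 60 = 120.6 s. 1 day = 86400 s, so 120.6 s = 120.6 / 86400 = 0.0013958333 day ≈ 0.001396 day (4 s.f.).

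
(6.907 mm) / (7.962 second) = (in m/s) 0.0008675. Check: 1 mm = 0.001 m, so 6.907 mm = 6.907 * 0.001 = 0.006907 m. 7.962 second = 7.962 s. Combine: 0.006907 m / 7.962 s = 0.0008674956 m/s. Result: 0.0008674956 m/s ≈ 0.0008675 m/s (4 s.f.).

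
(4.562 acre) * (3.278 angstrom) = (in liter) 1 acre = 4046.8564 m^2, so 4.562 acre = 4.562 * 4046.8564 = 18461.759 m^2. 1 angstrom = 1e-10 m, so 3.278 angstrom = 3.278 * 1e-10 = 3.278e-10 m. Combine: 18461.759 m^2 * 3.278e-10 m = 6.0517646e-06 m^3. 1 liter = 0.001 m^3, so 6.0517646e-06 m^3 = 6.0517646e-06 / 0.001 = 0.0060517646 liter ≈ 0.006052 liter (4 s.f.). Final answer: 0.006052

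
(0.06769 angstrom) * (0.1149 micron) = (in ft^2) 1 angstrom = 1e-10 m, so 0.06769 angstrom = 0.06769 * 1e-10 = 6.769e-12 m. 1 micron = 1e-06 m, so 0.1149 micron = 0.1149 * 1e-06 = 1.149e-07 m. Combine: 6.769e-12 m * 1.149e-07 m = 7.777581e-19 m^2. 1 ft^2 = 0.09290304 m^2, so 7.777581e-19 m^2 = 7.777581e-19 / 0.09290304 = 8.3717185e-18 ft^2 ≈ 8.372e-18 ft^2 (4 s.f.). Final answer: 8.372e-18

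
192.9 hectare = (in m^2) 1 hectare = 10000 m^2, so 192.9 hectare = 192.9 * 10000 = 1929000 m^2. Result: 1929000 m^2 ≈ 1.929e+06 m^2 (4 s.f.). Final answer: 1.929e+06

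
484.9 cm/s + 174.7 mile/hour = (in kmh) 1 cm/s = 0.01 m/s, so 484.9 cm/s = 484.9 * 0.01 = 4.849 m/s. 1 mile/hour = 0.44704 m/s, so 174.7 mile/hour = 174.7 * 0.44704 = 78.097888 m/s. Sum: 4.849 + 78.097888 = 82.946888 m/s. 1 kmh = 0.27777778 m/s, so 82.946888 m/s = 82.946888 / 0.27777778 = 298.6088 kmh ≈ 298.6 kmh (4 s.f.). Final answer: 298.6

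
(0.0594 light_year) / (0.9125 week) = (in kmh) 1 light_year = 9.4607305e+15 m, so 0.0594 light_year = 0.0594 * 9.4607305e+15 = 5.6196739e+14 m. 1 week = 604800 s, so 0.9125 week = 0.9125 * 604800 = 551880 s. Combine: 5.6196739e+14 m / 551880 s = 1.0182782e+09 m/s. 1 kmh = 0.27777778 m/s, so 1.0182782e+09 m/s = 1.0182782e+09 / 0.27777778 = 3.6658016e+09 kmh ≈ 3.666e+09 kmh (4 s.f.). Final answer: 3.666e+09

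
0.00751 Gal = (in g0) 7.658e-06. Check: 1 Gal = 0.01 m/s^2, so 0.00751 Gal = 0.00751 * 0.01 = 7.51e-05 m/s^2. 1 g0 = 9.80665 m/s^2, so 7.51e-05 m/s^2 = 7.51e-05 / 9.80665 = 7.6580688e-06 g0 ≈ 7.658e-06 g0 (4 s.f.).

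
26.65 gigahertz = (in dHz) 1 gigahertz = 1e+09 Hz, so 26.65 gigahertz = 26.65 * 1e+09 = 2.665e+10 Hz. 1 dHz = 0.1 Hz, so 2.665e+10 Hz = 2.665e+10 / 0.1 = 2.665e+11 dHz. Final answer: 2.665e+11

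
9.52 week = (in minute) 1 week = 604800 s, so 9.52 week = 9.52 * 604800 = 5757696 s. 1 minute = 60 s, so 5757696 s = 5757696 / 60 = 95961.6 minute ≈ 9.596e+04 minute (4 s.f.). Final answer: 9.596e+04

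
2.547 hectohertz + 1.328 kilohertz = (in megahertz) 0.001583. Check: 1 hectohertz = 100 Hz, so 2.547 hectohertz = 2.547 * 100 = 254.7 Hz. 1 kilohertz = 1000 Hz, so 1.328 kilohertz = 1.328 * 1000 = 1328 Hz. Sum: 254.7 + 1328 = 1582.7 Hz. 1 megahertz = 1000000 Hz, so 1582.7 Hz = 1582.7 / 1000000 = 0.0015827 megahertz ≈ 0.001583 megahertz (4 s.f.).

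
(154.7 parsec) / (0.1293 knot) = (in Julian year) 1 parsec = 3.0856776e+16 m, so 154.7 parsec = 154.7 * 3.0856776e+16 = 4.7735432e+18 m. 1 knot = 0.51444444 m/s, so 0.1293 knot = 0.1293 * 0.51444444 = 0.066517667 m/s. Combine: 4.7735432e+18 m / 0.066517667 m/s = 7.176354e+19 s. 1 Julian year = 31557600 s, so 7.176354e+19 s = 7.176354e+19 / 31557600 = 2.2740494e+12 Julian year ≈ 2.274e+12 Julian year (4 s.f.). Final answer: 2.274e+12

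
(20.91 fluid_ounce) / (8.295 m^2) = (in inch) 0.002935. Check: 1 fluid_ounce = 2.957353e-05 m^3, so 20.91 fluid_ounce = 20.91 * 2.957353e-05 = 0.0006183825 m^3. 8.295 m^2 is already in m^2. Combine: 0.0006183825 m^3 / 8.295 m^2 = 7.4548825e-05 m. 1 inch = 0.0254 m, so 7.4548825e-05 m = 7.4548825e-05 / 0.0254 = 0.0029349931 inch ≈ 0.002935 inch (4 s.f.).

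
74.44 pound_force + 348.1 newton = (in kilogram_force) 1 pound_force = 4.4482216 N, so 74.44 pound_force = 74.44 * 4.4482216 = 331.12562 N. 348.1 newton = 348.1 N. Sum: 331.12562 + 348.1 = 679.22562 N. 1 kilogram_force = 9.80665 N, so 679.22562 N = 679.22562 / 9.80665 = 69.261737 kilogram_force ≈ 69.26 kilogram_force (4 s.f.). Final answer: 69.26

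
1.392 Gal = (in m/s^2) 0.01392. Check: 1 Gal = 0.01 m/s^2, so 1.392 Gal = 1.392 * 0.01 = 0.01392 m/s^2. Result: 0.01392 m/s^2.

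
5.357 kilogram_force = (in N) 1 kilogram_force = 9.80665 N, so 5.357 kilogram_force = 5.357 * 9.80665 = 52.534224 N. Result: 52.534224 N ≈ 52.53 N (4 s.f.). Final answer: 52.53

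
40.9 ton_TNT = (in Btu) 1.622e+08. Check: 1 ton_TNT = 4.184e+09 J, so 40.9 ton_TNT = 40.9 * 4.184e+09 = 1.711256e+11 J. 1 Btu = 1055.0559 J, so 1.711256e+11 J = 1.711256e+11 / 1055.0559 = 1.6219577e+08 Btu ≈ 1.622e+08 Btu (4 s.f.).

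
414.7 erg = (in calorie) 9.912e-06. Check: 1 erg = 1e-07 J, so 414.7 erg = 414.7 * 1e-07 = 4.147e-05 J. 1 calorie = 4.184 J, so 4.147e-05 J = 4.147e-05 / 4.184 = 9.9115679e-06 calorie ≈ 9.912e-06 calorie (4 s.f.).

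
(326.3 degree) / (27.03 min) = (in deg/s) 1 degree = 0.017453293 rad, so 326.3 degree = 326.3 * 0.017453293 = 5.6950093 rad. 1 min = 60 s, so 27.03 min = 27.03 * 60 = 1621.8 s. Combine: 5.6950093 rad / 1621.8 s = 0.0035115362 rad/s. 1 deg/s = 0.017453293 rad/s, so 0.0035115362 rad/s = 0.0035115362 / 0.017453293 = 0.2011962 deg/s ≈ 0.2012 deg/s (4 s.f.). Final answer: 0.2012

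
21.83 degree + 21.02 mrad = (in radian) 1 degree = 0.017453293 rad, so 21.83 degree = 21.83 * 0.017453293 = 0.38100538 rad. 1 mrad = 0.001 rad, so 21.02 mrad = 21.02 * 0.001 = 0.02102 rad. Sum: 0.38100538 + 0.02102 = 0.40202538 rad. 0.40202538 rad = 0.40202538 radian ≈ 0.402 radian (4 s.f.). Final answer: 0.402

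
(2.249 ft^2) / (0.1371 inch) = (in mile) 0.03728. Check: 1 ft^2 = 0.09290304 m^2, so 2.249 ft^2 = 2.249 * 0.09290304 = 0.20893894 m^2. 1 inch = 0.0254 m, so 0.1371 inch = 0.1371 * 0.0254 = 0.00348234 m. Combine: 0.20893894 m^2 / 0.00348234 m = 59.99958 m. 1 mile = 1609.344 m, so 59.99958 m = 59.99958 / 1609.344 = 0.03728201 mile ≈ 0.03728 mile (4 s.f.).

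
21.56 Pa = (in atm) 0.0002128. Check: 1 atm = 101325 Pa, so 21.56 Pa = 21.56 / 101325 = 0.00021278066 atm ≈ 0.0002128 atm (4 s.f.).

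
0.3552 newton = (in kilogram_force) 0.3552 newton = 0.3552 N. 1 kilogram_force = 9.80665 N, so 0.3552 N = 0.3552 / 9.80665 = 0.03622032 kilogram_force ≈ 0.03622 kilogram_force (4 s.f.). Final answer: 0.03622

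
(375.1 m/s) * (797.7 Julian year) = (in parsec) 0.000306. Check: 375.1 m/s is already in m/s. 1 Julian year = 31557600 s, so 797.7 Julian year = 797.7 * 31557600 = 2.5173498e+10 s. Combine: 375.1 m/s * 2.5173498e+10 s = 9.4425789e+12 m. 1 parsec = 3.0856776e+16 m, so 9.4425789e+12 m = 9.4425789e+12 / 3.0856776e+16 = 0.00030601314 parsec ≈ 0.000306 parsec (4 s.f.).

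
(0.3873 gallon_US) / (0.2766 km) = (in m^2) 5.3e-06. Check: 1 gallon_US = 0.0037854118 m^3, so 0.3873 gallon_US = 0.3873 * 0.0037854118 = 0.00146609 m^3. 1 km = 1000 m, so 0.2766 km = 0.2766 * 1000 = 276.6 m. Combine: 0.00146609 m^3 / 276.6 m = 5.3003976e-06 m^2. Result: 5.3003976e-06 m^2 ≈ 5.3e-06 m^2 (4 s.f.).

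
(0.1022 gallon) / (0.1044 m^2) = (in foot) 0.01216. Check: 1 gallon = 0.0037854118 m^3, so 0.1022 gallon = 0.1022 * 0.0037854118 = 0.00038686908 m^3. 0.1044 m^2 is already in m^2. Combine: 0.00038686908 m^3 / 0.1044 m^2 = 0.0037056426 m. 1 foot = 0.3048 m, so 0.0037056426 m = 0.0037056426 / 0.3048 = 0.01215762 foot ≈ 0.01216 foot (4 s.f.).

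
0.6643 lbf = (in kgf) 0.3013. Check: 1 lbf = 4.4482216 N, so 0.6643 lbf = 0.6643 * 4.4482216 = 2.9549536 N. 1 kgf = 9.80665 N, so 2.9549536 N = 2.9549536 / 9.80665 = 0.30132141 kgf ≈ 0.3013 kgf (4 s.f.).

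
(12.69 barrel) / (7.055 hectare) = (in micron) 28.6. Check: 1 barrel = 0.15898729 m^3, so 12.69 barrel = 12.69 * 0.15898729 = 2.0175488 m^3. 1 hectare = 10000 m^2, so 7.055 hectare = 7.055 * 10000 = 70550 m^2. Combine: 2.0175488 m^3 / 70550 m^2 = 2.8597431e-05 m. 1 micron = 1e-06 m, so 2.8597431e-05 m = 2.8597431e-05 / 1e-06 = 28.597431 micron ≈ 28.6 micron (4 s.f.).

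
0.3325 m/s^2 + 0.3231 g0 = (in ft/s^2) 0.3325 m/s^2 is already in m/s^2. 1 g0 = 9.80665 m/s^2, so 0.3231 g0 = 0.3231 * 9.80665 = 3.1685286 m/s^2. Sum: 0.3325 + 3.1685286 = 3.5010286 m/s^2. 1 ft/s^2 = 0.3048 m/s^2, so 3.5010286 m/s^2 = 3.5010286 / 0.3048 = 11.486314 ft/s^2 ≈ 11.49 ft/s^2 (4 s.f.). Final answer: 11.49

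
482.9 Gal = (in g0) 0.4924. Check: 1 Gal = 0.01 m/s^2, so 482.9 Gal = 482.9 * 0.01 = 4.829 m/s^2. 1 g0 = 9.80665 m/s^2, so 4.829 m/s^2 = 4.829 / 9.80665 = 0.49242096 g0 ≈ 0.4924 g0 (4 s.f.).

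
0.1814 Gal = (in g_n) 0.000185. Check: 1 Gal = 0.01 m/s^2, so 0.1814 Gal = 0.1814 * 0.01 = 0.001814 m/s^2. 1 g_n = 9.80665 m/s^2, so 0.001814 m/s^2 = 0.001814 / 9.80665 = 0.00018497652 g_n ≈ 0.000185 g_n (4 s.f.).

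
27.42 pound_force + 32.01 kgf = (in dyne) 1 pound_force = 4.4482216 N, so 27.42 pound_force = 27.42 * 4.4482216 = 121.97024 N. 1 kgf = 9.80665 N, so 32.01 kgf = 32.01 * 9.80665 = 313.91087 N. Sum: 121.97024 + 313.91087 = 435.8811 N. 1 dyne = 1e-05 N, so 435.8811 N = 435.8811 / 1e-05 = 43588110 dyne ≈ 4.359e+07 dyne (4 s.f.). Final answer: 4.359e+07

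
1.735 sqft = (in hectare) 1.612e-05. Check: 1 sqft = 0.09290304 m^2, so 1.735 sqft = 1.735 * 0.09290304 = 0.16118677 m^2. 1 hectare = 10000 m^2, so 0.16118677 m^2 = 0.16118677 / 10000 = 1.6118677e-05 hectare ≈ 1.612e-05 hectare (4 s.f.).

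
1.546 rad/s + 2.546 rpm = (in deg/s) 103.9. Check: 1.546 rad/s is already in rad/s. 1 rpm = 0.10471976 rad/s, so 2.546 rpm = 2.546 * 0.10471976 = 0.2666165 rad/s. Sum: 1.546 + 0.2666165 = 1.8126165 rad/s. 1 deg/s = 0.017453293 rad/s, so 1.8126165 rad/s = 1.8126165 / 0.017453293 = 103.85528 deg/s ≈ 103.9 deg/s (4 s.f.).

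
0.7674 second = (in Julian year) 2.432e-08. Check: 0.7674 second = 0.7674 s. 1 Julian year = 31557600 s, so 0.7674 s = 0.7674 / 31557600 = 2.4317439e-08 Julian year ≈ 2.432e-08 Julian year (4 s.f.).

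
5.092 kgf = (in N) 1 kgf = 9.80665 N, so 5.092 kgf = 5.092 * 9.80665 = 49.935462 N. Result: 49.935462 N ≈ 49.94 N (4 s.f.). Final answer: 49.94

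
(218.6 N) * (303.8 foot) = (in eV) 1.263e+23. Check: 218.6 N is already in N. 1 foot = 0.3048 m, so 303.8 foot = 303.8 * 0.3048 = 92.59824 m. Combine: 218.6 N * 92.59824 m = 20241.975 J. 1 eV = 1.6021766e-19 J, so 20241.975 J = 20241.975 / 1.6021766e-19 = 1.2634047e+23 eV ≈ 1.263e+23 eV (4 s.f.).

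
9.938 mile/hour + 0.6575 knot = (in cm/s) 1 mile/hour = 0.44704 m/s, so 9.938 mile/hour = 9.938 * 0.44704 = 4.4426835 m/s. 1 knot = 0.51444444 m/s, so 0.6575 knot = 0.6575 * 0.51444444 = 0.33824722 m/s. Sum: 4.4426835 + 0.33824722 = 4.7809307 m/s. 1 cm/s = 0.01 m/s, so 4.7809307 m/s = 4.7809307 / 0.01 = 478.09307 cm/s ≈ 478.1 cm/s (4 s.f.). Final answer: 478.1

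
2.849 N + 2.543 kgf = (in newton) 27.79. Check: 2.849 N is already in N. 1 kgf = 9.80665 N, so 2.543 kgf = 2.543 * 9.80665 = 24.938311 N. Sum: 2.849 + 24.938311 = 27.787311 N. 27.787311 N = 27.787311 newton ≈ 27.79 newton (4 s.f.).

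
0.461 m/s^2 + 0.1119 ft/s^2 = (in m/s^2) 0.4951. Check: 0.461 m/s^2 is already in m/s^2. 1 ft/s^2 = 0.3048 m/s^2, so 0.1119 ft/s^2 = 0.1119 * 0.3048 = 0.03410712 m/s^2. Sum: 0.461 + 0.03410712 = 0.49510712 m/s^2. Result: 0.49510712 m/s^2 ≈ 0.4951 m/s^2 (4 s.f.).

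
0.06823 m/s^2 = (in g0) 1 g0 = 9.80665 m/s^2, so 0.06823 m/s^2 = 0.06823 / 9.80665 = 0.0069575237 g0 ≈ 0.006958 g0 (4 s.f.). Final answer: 0.006958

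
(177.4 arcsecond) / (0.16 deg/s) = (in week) 1 arcsecond = 4.8481368e-06 rad, so 177.4 arcsecond = 177.4 * 4.8481368e-06 = 0.00086005947 rad. 1 deg/s = 0.017453293 rad/s, so 0.16 deg/s = 0.16 * 0.017453293 = 0.0027925268 rad/s. Combine: 0.00086005947 rad / 0.0027925268 rad/s = 0.30798611 s. 1 week = 604800 s, so 0.30798611 s = 0.30798611 / 604800 = 5.0923629e-07 week ≈ 5.092e-07 week (4 s.f.). Final answer: 5.092e-07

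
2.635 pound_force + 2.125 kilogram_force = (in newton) 1 pound_force = 4.4482216 N, so 2.635 pound_force = 2.635 * 4.4482216 = 11.721064 N. 1 kilogram_force = 9.80665 N, so 2.125 kilogram_force = 2.125 * 9.80665 = 20.839131 N. Sum: 11.721064 + 20.839131 = 32.560195 N. 32.560195 N = 32.560195 newton ≈ 32.56 newton (4 s.f.). Final answer: 32.56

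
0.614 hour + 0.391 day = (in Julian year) 0.001141. Check: 1 hour = 3600 s, so 0.614 hour = 0.614 * 3600 = 2210.4 s. 1 day = 86400 s, so 0.391 day = 0.391 * 86400 = 33782.4 s. Sum: 2210.4 + 33782.4 = 35992.8 s. 1 Julian year = 31557600 s, so 35992.8 s = 35992.8 / 31557600 = 0.001140543 Julian year ≈ 0.001141 Julian year (4 s.f.).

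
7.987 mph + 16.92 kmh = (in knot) 1 mph = 0.44704 m/s, so 7.987 mph = 7.987 * 0.44704 = 3.5705085 m/s. 1 kmh = 0.27777778 m/s, so 16.92 kmh = 16.92 * 0.27777778 = 4.7 m/s. Sum: 3.5705085 + 4.7 = 8.2705085 m/s. 1 knot = 0.51444444 m/s, so 8.2705085 m/s = 8.2705085 / 0.51444444 = 16.076582 knot ≈ 16.08 knot (4 s.f.). Final answer: 16.08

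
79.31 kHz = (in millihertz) 1 kHz = 1000 Hz, so 79.31 kHz = 79.31 * 1000 = 79310 Hz. 1 millihertz = 0.001 Hz, so 79310 Hz = 79310 / 0.001 = 79310000 millihertz ≈ 7.931e+07 millihertz (4 s.f.). Final answer: 7.931e+07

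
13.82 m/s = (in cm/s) 1382. Check: 1 cm/s = 0.01 m/s, so 13.82 m/s = 13.82 / 0.01 = 1382 cm/s.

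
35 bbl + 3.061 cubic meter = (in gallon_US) 2279. Check: 1 bbl = 0.15898729 m^3, so 35 bbl = 35 * 0.15898729 = 5.5645553 m^3. 3.061 cubic meter = 3.061 m^3. Sum: 5.5645553 + 3.061 = 8.6255553 m^3. 1 gallon_US = 0.0037854118 m^3, so 8.6255553 m^3 = 8.6255553 / 0.0037854118 = 2278.6307 gallon_US ≈ 2279 gallon_US (4 s.f.).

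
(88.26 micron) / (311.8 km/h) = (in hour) 1 micron = 1e-06 m, so 88.26 micron = 88.26 * 1e-06 = 8.826e-05 m. 1 km/h = 0.27777778 m/s, so 311.8 km/h = 311.8 * 0.27777778 = 86.611111 m/s. Combine: 8.826e-05 m / 86.611111 m/s = 1.0190378e-06 s. 1 hour = 3600 s, so 1.0190378e-06 s = 1.0190378e-06 / 3600 = 2.8306607e-10 hour ≈ 2.831e-10 hour (4 s.f.). Final answer: 2.831e-10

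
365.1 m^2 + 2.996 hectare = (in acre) 7.493. Check: 365.1 m^2 is already in m^2. 1 hectare = 10000 m^2, so 2.996 hectare = 2.996 * 10000 = 29960 m^2. Sum: 365.1 + 29960 = 30325.1 m^2. 1 acre = 4046.8564 m^2, so 30325.1 m^2 = 30325.1 / 4046.8564 = 7.4934954 acre ≈ 7.493 acre (4 s.f.).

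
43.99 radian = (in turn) 7.001. Check: 43.99 radian = 43.99 rad. 1 turn = 6.2831853 rad, so 43.99 rad = 43.99 / 6.2831853 = 7.0012259 turn ≈ 7.001 turn (4 s.f.).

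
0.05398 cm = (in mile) 3.354e-07. Check: 1 cm = 0.01 m, so 0.05398 cm = 0.05398 * 0.01 = 0.0005398 m. 1 mile = 1609.344 m, so 0.0005398 m = 0.0005398 / 1609.344 = 3.3541617e-07 mile ≈ 3.354e-07 mile (4 s.f.).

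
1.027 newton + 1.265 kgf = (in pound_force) 3.02. Check: 1.027 newton = 1.027 N. 1 kgf = 9.80665 N, so 1.265 kgf = 1.265 * 9.80665 = 12.405412 N. Sum: 1.027 + 12.405412 = 13.432412 N. 1 pound_force = 4.4482216 N, so 13.432412 N = 13.432412 / 4.4482216 = 3.0197264 pound_force ≈ 3.02 pound_force (4 s.f.).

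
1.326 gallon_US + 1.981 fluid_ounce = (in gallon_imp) 1.117. Check: 1 gallon_US = 0.0037854118 m^3, so 1.326 gallon_US = 1.326 * 0.0037854118 = 0.005019456 m^3. 1 fluid_ounce = 2.957353e-05 m^3, so 1.981 fluid_ounce = 1.981 * 2.957353e-05 = 5.8585162e-05 m^3. Sum: 0.005019456 + 5.8585162e-05 = 0.0050780412 m^3. 1 gallon_imp = 0.00454609 m^3, so 0.0050780412 m^3 = 0.0050780412 / 0.00454609 = 1.1170129 gallon_imp ≈ 1.117 gallon_imp (4 s.f.).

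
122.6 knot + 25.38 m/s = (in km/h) 318.4. Check: 1 knot = 0.51444444 m/s, so 122.6 knot = 122.6 * 0.51444444 = 63.070889 m/s. 25.38 m/s is already in m/s. Sum: 63.070889 + 25.38 = 88.450889 m/s. 1 km/h = 0.27777778 m/s, so 88.450889 m/s = 88.450889 / 0.27777778 = 318.4232 km/h ≈ 318.4 km/h (4 s.f.).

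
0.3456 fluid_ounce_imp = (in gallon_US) 1 fluid_ounce_imp = 2.8413063e-05 m^3, so 0.3456 fluid_ounce_imp = 0.3456 * 2.8413063e-05 = 9.8195544e-06 m^3. 1 gallon_US = 0.0037854118 m^3, so 9.8195544e-06 m^3 = 9.8195544e-06 / 0.0037854118 = 0.0025940518 gallon_US ≈ 0.002594 gallon_US (4 s.f.). Final answer: 0.002594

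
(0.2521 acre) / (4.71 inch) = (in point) 1 acre = 4046.8564 m^2, so 0.2521 acre = 0.2521 * 4046.8564 = 1020.2125 m^2. 1 inch = 0.0254 m, so 4.71 inch = 4.71 * 0.0254 = 0.119634 m. Combine: 1020.2125 m^2 / 0.119634 m = 8527.7806 m. 1 point = 0.00035277778 m, so 8527.7806 m = 8527.7806 / 0.00035277778 = 24173236 point ≈ 2.417e+07 point (4 s.f.). Final answer: 2.417e+07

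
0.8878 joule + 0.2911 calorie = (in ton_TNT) 0.8878 joule = 0.8878 J. 1 calorie = 4.184 J, so 0.2911 calorie = 0.2911 * 4.184 = 1.2179624 J. Sum: 0.8878 + 1.2179624 = 2.1057624 J. 1 ton_TNT = 4.184e+09 J, so 2.1057624 J = 2.1057624 / 4.184e+09 = 5.0328929e-10 ton_TNT ≈ 5.033e-10 ton_TNT (4 s.f.). Final answer: 5.033e-10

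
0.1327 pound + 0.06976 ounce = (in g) 62.17. Check: 1 pound = 0.45359237 kg, so 0.1327 pound = 0.1327 * 0.45359237 = 0.060191707 kg. 1 ounce = 0.028349523 kg, so 0.06976 ounce = 0.06976 * 0.028349523 = 0.0019776627 kg. Sum: 0.060191707 + 0.0019776627 = 0.06216937 kg. 1 g = 0.001 kg, so 0.06216937 kg = 0.06216937 / 0.001 = 62.16937 g ≈ 62.17 g (4 s.f.).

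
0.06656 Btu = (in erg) 1 Btu = 1055.0559 J, so 0.06656 Btu = 0.06656 * 1055.0559 = 70.224518 J. 1 erg = 1e-07 J, so 70.224518 J = 70.224518 / 1e-07 = 7.0224518e+08 erg ≈ 7.022e+08 erg (4 s.f.). Final answer: 7.022e+08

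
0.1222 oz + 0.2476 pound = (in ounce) 4.084. Check: 1 oz = 0.028349523 kg, so 0.1222 oz = 0.1222 * 0.028349523 = 0.0034643117 kg. 1 pound = 0.45359237 kg, so 0.2476 pound = 0.2476 * 0.45359237 = 0.11230947 kg. Sum: 0.0034643117 + 0.11230947 = 0.11577378 kg. 1 ounce = 0.028349523 kg, so 0.11577378 kg = 0.11577378 / 0.028349523 = 4.0838 ounce ≈ 4.084 ounce (4 s.f.).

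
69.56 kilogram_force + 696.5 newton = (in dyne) 1.379e+08. Check: 1 kilogram_force = 9.80665 N, so 69.56 kilogram_force = 69.56 * 9.80665 = 682.15057 N. 696.5 newton = 696.5 N. Sum: 682.15057 + 696.5 = 1378.6506 N. 1 dyne = 1e-05 N, so 1378.6506 N = 1378.6506 / 1e-05 = 1.3786506e+08 dyne ≈ 1.379e+08 dyne (4 s.f.).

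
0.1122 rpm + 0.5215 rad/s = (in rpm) 5.092. Check: 1 rpm = 0.10471976 rad/s, so 0.1122 rpm = 0.1122 * 0.10471976 = 0.011749557 rad/s. 0.5215 rad/s is already in rad/s. Sum: 0.011749557 + 0.5215 = 0.53324956 rad/s. 1 rpm = 0.10471976 rad/s, so 0.53324956 rad/s = 0.53324956 / 0.10471976 = 5.0921582 rpm ≈ 5.092 rpm (4 s.f.).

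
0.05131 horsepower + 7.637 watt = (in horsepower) 1 horsepower = 745.69987 W, so 0.05131 horsepower = 0.05131 * 745.69987 = 38.26186 W. 7.637 watt = 7.637 W. Sum: 38.26186 + 7.637 = 45.89886 W. 1 horsepower = 745.69987 W, so 45.89886 W = 45.89886 / 745.69987 = 0.061551386 horsepower ≈ 0.06155 horsepower (4 s.f.). Final answer: 0.06155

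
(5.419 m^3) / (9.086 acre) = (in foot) 0.0004835. Check: 5.419 m^3 is already in m^3. 1 acre = 4046.8564 m^2, so 9.086 acre = 9.086 * 4046.8564 = 36769.737 m^2. Combine: 5.419 m^3 / 36769.737 m^2 = 0.00014737663 m. 1 foot = 0.3048 m, so 0.00014737663 m = 0.00014737663 / 0.3048 = 0.00048351913 foot ≈ 0.0004835 foot (4 s.f.).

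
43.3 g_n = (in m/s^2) 424.6. Check: 1 g_n = 9.80665 m/s^2, so 43.3 g_n = 43.3 * 9.80665 = 424.62794 m/s^2. Result: 424.62794 m/s^2 ≈ 424.6 m/s^2 (4 s.f.).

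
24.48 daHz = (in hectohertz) 1 daHz = 10 Hz, so 24.48 daHz = 24.48 * 10 = 244.8 Hz. 1 hectohertz = 100 Hz, so 244.8 Hz = 244.8 / 100 = 2.448 hectohertz. Final answer: 2.448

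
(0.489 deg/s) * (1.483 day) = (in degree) 6.266e+04. Check: 1 deg/s = 0.017453293 rad/s, so 0.489 deg/s = 0.489 * 0.017453293 = 0.00853466 rad/s. 1 day = 86400 s, so 1.483 day = 1.483 * 86400 = 128131.2 s. Combine: 0.00853466 rad/s * 128131.2 s = 1093.5562 rad. 1 degree = 0.017453293 rad, so 1093.5562 rad = 1093.5562 / 0.017453293 = 62656.157 degree ≈ 6.266e+04 degree (4 s.f.).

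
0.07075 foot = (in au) 1.442e-13. Check: 1 foot = 0.3048 m, so 0.07075 foot = 0.07075 * 0.3048 = 0.0215646 m. 1 au = 1.4959787e+11 m, so 0.0215646 m = 0.0215646 / 1.4959787e+11 = 1.4415045e-13 au ≈ 1.442e-13 au (4 s.f.).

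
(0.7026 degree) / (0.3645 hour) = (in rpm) 8.924e-05. Check: 1 degree = 0.017453293 rad, so 0.7026 degree = 0.7026 * 0.017453293 = 0.012262683 rad. 1 hour = 3600 s, so 0.3645 hour = 0.3645 * 3600 = 1312.2 s. Combine: 0.012262683 rad / 1312.2 s = 9.3451328e-06 rad/s. 1 rpm = 0.10471976 rad/s, so 9.3451328e-06 rad/s = 9.3451328e-06 / 0.10471976 = 8.9239445e-05 rpm ≈ 8.924e-05 rpm (4 s.f.).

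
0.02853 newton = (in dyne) 0.02853 newton = 0.02853 N. 1 dyne = 1e-05 N, so 0.02853 N = 0.02853 / 1e-05 = 2853 dyne. Final answer: 2853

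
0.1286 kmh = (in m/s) 1 kmh = 0.27777778 m/s, so 0.1286 kmh = 0.1286 * 0.27777778 = 0.035722222 m/s. Result: 0.035722222 m/s ≈ 0.03572 m/s (4 s.f.). Final answer: 0.03572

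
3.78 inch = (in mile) 1 inch = 0.0254 m, so 3.78 inch = 3.78 * 0.0254 = 0.096012 m. 1 mile = 1609.344 m, so 0.096012 m = 0.096012 / 1609.344 = 5.9659091e-05 mile ≈ 5.966e-05 mile (4 s.f.). Final answer: 5.966e-05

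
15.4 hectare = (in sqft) 1 hectare = 10000 m^2, so 15.4 hectare = 15.4 * 10000 = 154000 m^2. 1 sqft = 0.09290304 m^2, so 154000 m^2 = 154000 / 0.09290304 = 1657642.2 sqft ≈ 1.658e+06 sqft (4 s.f.). Final answer: 1.658e+06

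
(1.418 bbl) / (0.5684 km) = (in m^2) 0.0003966. Check: 1 bbl = 0.15898729 m^3, so 1.418 bbl = 1.418 * 0.15898729 = 0.22544398 m^3. 1 km = 1000 m, so 0.5684 km = 0.5684 * 1000 = 568.4 m. Combine: 0.22544398 m^3 / 568.4 m = 0.00039662911 m^2. Result: 0.00039662911 m^2 ≈ 0.0003966 m^2 (4 s.f.).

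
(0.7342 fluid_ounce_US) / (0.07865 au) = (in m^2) 1 fluid_ounce_US = 2.957353e-05 m^3, so 0.7342 fluid_ounce_US = 0.7342 * 2.957353e-05 = 2.1712885e-05 m^3. 1 au = 1.4959787e+11 m, so 0.07865 au = 0.07865 * 1.4959787e+11 = 1.1765873e+10 m. Combine: 2.1712885e-05 m^3 / 1.1765873e+10 m = 1.8454123e-15 m^2. Result: 1.8454123e-15 m^2 ≈ 1.845e-15 m^2 (4 s.f.). Final answer: 1.845e-15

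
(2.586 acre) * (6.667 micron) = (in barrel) 1 acre = 4046.8564 m^2, so 2.586 acre = 2.586 * 4046.8564 = 10465.171 m^2. 1 micron = 1e-06 m, so 6.667 micron = 6.667 * 1e-06 = 6.667e-06 m. Combine: 10465.171 m^2 * 6.667e-06 m = 0.069771293 m^3. 1 barrel = 0.15898729 m^3, so 0.069771293 m^3 = 0.069771293 / 0.15898729 = 0.43884823 barrel ≈ 0.4388 barrel (4 s.f.). Final answer: 0.4388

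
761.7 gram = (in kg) 1 gram = 0.001 kg, so 761.7 gram = 761.7 * 0.001 = 0.7617 kg. Result: 0.7617 kg. Final answer: 0.7617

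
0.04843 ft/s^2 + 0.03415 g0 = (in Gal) 1 ft/s^2 = 0.3048 m/s^2, so 0.04843 ft/s^2 = 0.04843 * 0.3048 = 0.014761464 m/s^2. 1 g0 = 9.80665 m/s^2, so 0.03415 g0 = 0.03415 * 9.80665 = 0.3348971 m/s^2. Sum: 0.014761464 + 0.3348971 = 0.34965856 m/s^2. 1 Gal = 0.01 m/s^2, so 0.34965856 m/s^2 = 0.34965856 / 0.01 = 34.965856 Gal ≈ 34.97 Gal (4 s.f.). Final answer: 34.97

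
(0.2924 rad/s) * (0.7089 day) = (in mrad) 0.2924 rad/s is already in rad/s. 1 day = 86400 s, so 0.7089 day = 0.7089 * 86400 = 61248.96 s. Combine: 0.2924 rad/s * 61248.96 s = 17909.196 rad. 1 mrad = 0.001 rad, so 17909.196 rad = 17909.196 / 0.001 = 17909196 mrad ≈ 1.791e+07 mrad (4 s.f.). Final answer: 1.791e+07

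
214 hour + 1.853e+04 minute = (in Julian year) 1 hour = 3600 s, so 214 hour = 214 * 3600 = 770400 s. 1 minute = 60 s, so 1.853e+04 minute = 1.853e+04 * 60 = 1111800 s. Sum: 770400 + 1111800 = 1882200 s. 1 Julian year = 31557600 s, so 1882200 s = 1882200 / 31557600 = 0.059643319 Julian year ≈ 0.05964 Julian year (4 s.f.). Final answer: 0.05964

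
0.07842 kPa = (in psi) 1 kPa = 1000 Pa, so 0.07842 kPa = 0.07842 * 1000 = 78.42 Pa. 1 psi = 6894.7573 Pa, so 78.42 Pa = 78.42 / 6894.7573 = 0.011373859 psi ≈ 0.01137 psi (4 s.f.). Final answer: 0.01137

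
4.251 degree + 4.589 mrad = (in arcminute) 1 degree = 0.017453293 rad, so 4.251 degree = 4.251 * 0.017453293 = 0.074193947 rad. 1 mrad = 0.001 rad, so 4.589 mrad = 4.589 * 0.001 = 0.004589 rad. Sum: 0.074193947 + 0.004589 = 0.078782947 rad. 1 arcminute = 0.00029088821 rad, so 0.078782947 rad = 0.078782947 / 0.00029088821 = 270.83582 arcminute ≈ 270.8 arcminute (4 s.f.). Final answer: 270.8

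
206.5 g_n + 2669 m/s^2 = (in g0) 478.7. Check: 1 g_n = 9.80665 m/s^2, so 206.5 g_n = 206.5 * 9.80665 = 2025.0732 m/s^2. 2669 m/s^2 is already in m/s^2. Sum: 2025.0732 + 2669 = 4694.0732 m/s^2. 1 g0 = 9.80665 m/s^2, so 4694.0732 m/s^2 = 4694.0732 / 9.80665 = 478.66226 g0 ≈ 478.7 g0 (4 s.f.).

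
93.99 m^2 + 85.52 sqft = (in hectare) 93.99 m^2 is already in m^2. 1 sqft = 0.09290304 m^2, so 85.52 sqft = 85.52 * 0.09290304 = 7.945068 m^2. Sum: 93.99 + 7.945068 = 101.93507 m^2. 1 hectare = 10000 m^2, so 101.93507 m^2 = 101.93507 / 10000 = 0.010193507 hectare ≈ 0.01019 hectare (4 s.f.). Final answer: 0.01019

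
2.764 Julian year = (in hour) 1 Julian year = 31557600 s, so 2.764 Julian year = 2.764 * 31557600 = 87225206 s. 1 hour = 3600 s, so 87225206 s = 87225206 / 3600 = 24229.224 hour ≈ 2.423e+04 hour (4 s.f.). Final answer: 2.423e+04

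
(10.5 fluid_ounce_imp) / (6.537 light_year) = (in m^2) 1 fluid_ounce_imp = 2.8413063e-05 m^3, so 10.5 fluid_ounce_imp = 10.5 * 2.8413063e-05 = 0.00029833716 m^3. 1 light_year = 9.4607305e+15 m, so 6.537 light_year = 6.537 * 9.4607305e+15 = 6.1844795e+16 m. Combine: 0.00029833716 m^3 / 6.1844795e+16 m = 4.8239655e-21 m^2. Result: 4.8239655e-21 m^2 ≈ 4.824e-21 m^2 (4 s.f.). Final answer: 4.824e-21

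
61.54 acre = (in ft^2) 2.681e+06. Check: 1 acre = 4046.8564 m^2, so 61.54 acre = 61.54 * 4046.8564 = 249043.54 m^2. 1 ft^2 = 0.09290304 m^2, so 249043.54 m^2 = 249043.54 / 0.09290304 = 2680682.4 ft^2 ≈ 2.681e+06 ft^2 (4 s.f.).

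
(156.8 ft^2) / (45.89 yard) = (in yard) 1 ft^2 = 0.09290304 m^2, so 156.8 ft^2 = 156.8 * 0.09290304 = 14.567197 m^2. 1 yard = 0.9144 m, so 45.89 yard = 45.89 * 0.9144 = 41.961816 m. Combine: 14.567197 m^2 / 41.961816 m = 0.34715363 m. 1 yard = 0.9144 m, so 0.34715363 m = 0.34715363 / 0.9144 = 0.37965182 yard ≈ 0.3797 yard (4 s.f.). Final answer: 0.3797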